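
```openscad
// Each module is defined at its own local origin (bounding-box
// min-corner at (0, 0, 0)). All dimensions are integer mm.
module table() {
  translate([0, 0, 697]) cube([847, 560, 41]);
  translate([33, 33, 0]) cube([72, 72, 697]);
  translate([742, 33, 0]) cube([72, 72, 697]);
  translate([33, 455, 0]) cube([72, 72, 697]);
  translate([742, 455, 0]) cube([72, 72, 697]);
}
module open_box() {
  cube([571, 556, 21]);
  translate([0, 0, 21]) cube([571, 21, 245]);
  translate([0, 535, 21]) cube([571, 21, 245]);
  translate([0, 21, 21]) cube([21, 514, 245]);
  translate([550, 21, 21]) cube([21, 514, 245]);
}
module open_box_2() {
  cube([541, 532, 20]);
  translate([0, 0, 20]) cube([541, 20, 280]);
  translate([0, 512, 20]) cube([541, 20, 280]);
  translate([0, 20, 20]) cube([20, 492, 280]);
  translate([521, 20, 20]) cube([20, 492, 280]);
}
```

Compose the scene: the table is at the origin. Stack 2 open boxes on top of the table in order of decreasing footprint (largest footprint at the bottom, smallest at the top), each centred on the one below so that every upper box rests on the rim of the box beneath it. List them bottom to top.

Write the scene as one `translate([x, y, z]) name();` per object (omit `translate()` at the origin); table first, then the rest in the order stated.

table();
translate([138, 2, 738]) open_box();
translate([153, 14, 1004]) open_box_2();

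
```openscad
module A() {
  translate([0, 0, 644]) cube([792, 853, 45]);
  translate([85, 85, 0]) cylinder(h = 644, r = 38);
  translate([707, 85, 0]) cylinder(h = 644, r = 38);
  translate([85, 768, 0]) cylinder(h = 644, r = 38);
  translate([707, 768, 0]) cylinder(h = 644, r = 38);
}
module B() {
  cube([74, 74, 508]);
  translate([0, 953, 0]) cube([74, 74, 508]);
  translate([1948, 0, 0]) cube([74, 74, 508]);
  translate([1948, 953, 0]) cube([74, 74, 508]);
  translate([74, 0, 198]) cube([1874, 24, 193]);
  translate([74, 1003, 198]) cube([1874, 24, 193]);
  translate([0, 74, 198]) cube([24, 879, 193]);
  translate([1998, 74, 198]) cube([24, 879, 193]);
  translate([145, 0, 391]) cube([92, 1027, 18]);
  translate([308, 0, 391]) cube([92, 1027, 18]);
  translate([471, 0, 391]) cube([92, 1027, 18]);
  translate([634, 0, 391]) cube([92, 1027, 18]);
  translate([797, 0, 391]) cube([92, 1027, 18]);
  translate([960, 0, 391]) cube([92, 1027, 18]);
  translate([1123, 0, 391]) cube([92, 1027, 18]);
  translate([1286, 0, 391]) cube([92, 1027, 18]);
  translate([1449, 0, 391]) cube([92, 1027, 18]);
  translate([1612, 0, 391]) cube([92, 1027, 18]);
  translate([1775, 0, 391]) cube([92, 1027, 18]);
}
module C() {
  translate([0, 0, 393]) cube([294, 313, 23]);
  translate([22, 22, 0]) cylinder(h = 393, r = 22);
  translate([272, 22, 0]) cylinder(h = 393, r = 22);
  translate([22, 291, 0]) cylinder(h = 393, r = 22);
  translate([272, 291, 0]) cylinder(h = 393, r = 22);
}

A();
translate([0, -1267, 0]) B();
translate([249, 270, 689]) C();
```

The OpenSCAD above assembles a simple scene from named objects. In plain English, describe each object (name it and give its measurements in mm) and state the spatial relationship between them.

A is a table with a 792×853 mm rectangular top, 45 mm thick, top surface at z = 689 mm, supported by four round legs of 76 mm diameter, each leg's bounding box inset 47 mm from the nearest pair of top edges, running from the floor.

B is a bed frame 2022 mm long (x) by 1027 mm wide (y). Four 74×74 mm corner posts, 508 mm tall, at the corners of the footprint. Four rails of 24 mm thickness and 193 mm height run between adjacent posts with their undersides at z = 198 mm, their outer faces flush with the outside of the frame (the two x-running rails run between the posts' inner faces; the two y-running rails run between the posts' inner faces). 11 slats, each 92 mm wide (x) and 18 mm thick, lie across the top of the two x-running rails, running the full 1027 mm width of the frame in y; the slats are evenly spaced along x between the inner faces of the end posts with equal gaps (rounded down to the nearest mm) at the −x end and between each pair — any rounding remainder accumulates at the +x end.

C is a four-legged stool. The seat is a 294×313×23 mm slab whose top surface is at z = 416 mm; four round legs, each 44 mm in diameter, run from the floor (z = 0) to the underside of the seat, each leg's axis is inset half a diameter from the nearest pair of seat edges (so the leg's bounding box is flush with the corner).

The bed frame is on the floor beside the table on its −y side. The stool is on top of the table, centred.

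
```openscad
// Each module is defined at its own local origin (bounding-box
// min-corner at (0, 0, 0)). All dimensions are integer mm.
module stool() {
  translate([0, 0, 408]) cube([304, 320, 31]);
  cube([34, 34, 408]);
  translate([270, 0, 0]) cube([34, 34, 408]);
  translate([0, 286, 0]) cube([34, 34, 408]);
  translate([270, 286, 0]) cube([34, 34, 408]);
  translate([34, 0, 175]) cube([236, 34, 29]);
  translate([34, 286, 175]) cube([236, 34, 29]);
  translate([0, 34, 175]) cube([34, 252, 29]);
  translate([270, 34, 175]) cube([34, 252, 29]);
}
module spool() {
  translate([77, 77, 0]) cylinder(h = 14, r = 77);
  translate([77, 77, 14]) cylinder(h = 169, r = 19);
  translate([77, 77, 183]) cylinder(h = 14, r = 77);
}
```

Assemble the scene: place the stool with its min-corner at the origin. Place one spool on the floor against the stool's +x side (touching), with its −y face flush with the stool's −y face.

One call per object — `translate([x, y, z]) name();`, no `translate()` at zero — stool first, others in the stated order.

stool();
translate([304, 0, 0]) spool();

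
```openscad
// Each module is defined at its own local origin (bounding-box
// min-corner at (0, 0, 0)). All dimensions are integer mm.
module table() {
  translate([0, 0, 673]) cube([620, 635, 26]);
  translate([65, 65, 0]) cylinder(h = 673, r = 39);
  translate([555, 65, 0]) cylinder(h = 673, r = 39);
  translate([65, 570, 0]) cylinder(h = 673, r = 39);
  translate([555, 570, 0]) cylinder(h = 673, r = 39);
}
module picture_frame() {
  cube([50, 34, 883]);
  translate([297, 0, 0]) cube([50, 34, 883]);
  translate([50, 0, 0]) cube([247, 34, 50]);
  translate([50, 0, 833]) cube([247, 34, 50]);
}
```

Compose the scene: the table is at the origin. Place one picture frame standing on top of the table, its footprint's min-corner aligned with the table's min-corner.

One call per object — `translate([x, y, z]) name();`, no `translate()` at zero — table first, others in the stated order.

table();
translate([0, 0, 699]) picture_frame();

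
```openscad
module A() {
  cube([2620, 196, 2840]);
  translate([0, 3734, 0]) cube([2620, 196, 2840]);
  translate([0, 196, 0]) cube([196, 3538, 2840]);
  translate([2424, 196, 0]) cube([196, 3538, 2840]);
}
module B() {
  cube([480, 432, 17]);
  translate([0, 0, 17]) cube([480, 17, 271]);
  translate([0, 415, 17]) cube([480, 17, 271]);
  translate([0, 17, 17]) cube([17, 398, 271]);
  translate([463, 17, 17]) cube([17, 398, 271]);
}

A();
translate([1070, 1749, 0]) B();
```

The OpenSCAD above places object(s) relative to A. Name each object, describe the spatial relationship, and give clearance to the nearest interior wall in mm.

A is a house frame. B is an open box. The open box sits inside the house frame, centred. The clearance to the nearest interior wall is 874 mm.

Clearances: x = 874, y = 1553; minimum 874 mm.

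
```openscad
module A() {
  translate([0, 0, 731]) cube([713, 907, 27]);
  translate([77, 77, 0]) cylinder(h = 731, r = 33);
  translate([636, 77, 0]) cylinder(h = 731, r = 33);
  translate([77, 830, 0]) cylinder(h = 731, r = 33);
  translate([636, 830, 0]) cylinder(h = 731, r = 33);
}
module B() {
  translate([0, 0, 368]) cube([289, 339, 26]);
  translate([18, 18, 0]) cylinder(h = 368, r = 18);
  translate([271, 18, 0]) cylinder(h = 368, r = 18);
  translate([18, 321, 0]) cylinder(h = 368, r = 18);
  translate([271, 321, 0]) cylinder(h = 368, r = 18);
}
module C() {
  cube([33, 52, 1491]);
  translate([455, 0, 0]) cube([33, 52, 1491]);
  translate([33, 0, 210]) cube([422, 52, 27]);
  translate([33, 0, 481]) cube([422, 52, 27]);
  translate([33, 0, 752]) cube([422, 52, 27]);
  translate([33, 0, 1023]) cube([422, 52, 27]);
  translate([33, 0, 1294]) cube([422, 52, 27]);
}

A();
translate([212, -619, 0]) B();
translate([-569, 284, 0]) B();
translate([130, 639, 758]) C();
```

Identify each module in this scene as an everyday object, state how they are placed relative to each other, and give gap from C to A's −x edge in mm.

A is a table. B is a stool. C is a ladder. Two stools sit around the table at the −y, −x sides. The ladder is on top of the table. The gap from the ladder to the table's −x edge is 130 mm.

The ladder's min-x is at 130; the table's min-x is 0; gap = 130 mm.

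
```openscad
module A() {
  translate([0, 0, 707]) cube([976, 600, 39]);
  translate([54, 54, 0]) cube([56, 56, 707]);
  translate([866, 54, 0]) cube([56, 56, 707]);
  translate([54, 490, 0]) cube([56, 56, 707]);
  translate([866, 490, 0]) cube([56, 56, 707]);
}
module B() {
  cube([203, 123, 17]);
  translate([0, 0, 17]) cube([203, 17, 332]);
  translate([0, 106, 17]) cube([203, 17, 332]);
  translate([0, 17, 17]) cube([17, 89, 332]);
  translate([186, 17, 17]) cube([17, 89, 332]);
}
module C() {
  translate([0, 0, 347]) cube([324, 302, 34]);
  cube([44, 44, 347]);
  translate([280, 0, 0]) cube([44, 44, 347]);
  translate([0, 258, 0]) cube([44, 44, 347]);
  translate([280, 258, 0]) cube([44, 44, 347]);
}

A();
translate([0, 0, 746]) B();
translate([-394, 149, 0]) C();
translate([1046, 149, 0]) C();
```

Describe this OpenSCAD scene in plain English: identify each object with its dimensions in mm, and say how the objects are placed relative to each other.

A is a table: top 976 mm (x) × 600 mm (y), 39 mm thick, upper face at z = 746 mm, on four 56×56 mm square legs, each inset 54 mm from the nearest pair of top edges, running from z = 0 to the bottom of the top.

B is an open-topped rectangular box: outside dimensions 203×123×349 mm, with a uniform wall and base thickness of 17 mm. The base is a full 203×123 slab on the floor; four walls sit on top of the base. The front and back walls (the −y and +y sides) span the full width; the two side walls fit between them.

C is a four-legged stool. The seat is 324×302 mm, 34 mm thick, top at z = 381 mm. It stands on four square legs, each 44×44 mm in cross-section, from z = 0 to the seat underside, each flush with a corner of the seat.

The open box is on top of the table. Two stools sit around the table at the −x, +x sides.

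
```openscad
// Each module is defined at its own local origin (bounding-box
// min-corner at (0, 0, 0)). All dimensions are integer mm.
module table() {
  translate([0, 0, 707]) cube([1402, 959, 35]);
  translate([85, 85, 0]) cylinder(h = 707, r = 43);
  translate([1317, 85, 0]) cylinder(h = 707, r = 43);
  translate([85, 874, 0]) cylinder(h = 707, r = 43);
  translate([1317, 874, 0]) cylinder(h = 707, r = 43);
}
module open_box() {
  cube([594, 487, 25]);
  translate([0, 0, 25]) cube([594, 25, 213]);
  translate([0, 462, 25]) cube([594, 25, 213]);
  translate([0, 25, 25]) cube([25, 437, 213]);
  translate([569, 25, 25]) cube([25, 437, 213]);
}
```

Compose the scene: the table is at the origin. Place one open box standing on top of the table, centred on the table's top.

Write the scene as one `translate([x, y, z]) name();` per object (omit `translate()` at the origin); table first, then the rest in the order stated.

table();
translate([404, 236, 742]) open_box();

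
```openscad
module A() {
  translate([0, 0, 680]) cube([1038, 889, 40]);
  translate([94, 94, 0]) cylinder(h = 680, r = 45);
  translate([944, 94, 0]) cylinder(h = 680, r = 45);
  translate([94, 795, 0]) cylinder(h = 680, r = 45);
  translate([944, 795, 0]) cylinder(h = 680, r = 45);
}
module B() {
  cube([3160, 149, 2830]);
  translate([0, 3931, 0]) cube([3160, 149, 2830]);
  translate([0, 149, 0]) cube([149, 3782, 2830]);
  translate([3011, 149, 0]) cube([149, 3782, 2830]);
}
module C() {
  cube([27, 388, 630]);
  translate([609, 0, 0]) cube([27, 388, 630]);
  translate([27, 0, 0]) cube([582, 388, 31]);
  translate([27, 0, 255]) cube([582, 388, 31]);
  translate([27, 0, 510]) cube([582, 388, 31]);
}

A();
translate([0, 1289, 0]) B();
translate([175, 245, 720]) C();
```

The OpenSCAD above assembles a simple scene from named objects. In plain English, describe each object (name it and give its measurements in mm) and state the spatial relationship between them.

A is a table with a 1038×889 mm rectangular top, 40 mm thick, top surface at z = 720 mm, supported by four round legs of 90 mm diameter, each leg's bounding box inset 49 mm from the nearest pair of top edges, running from the floor.

B is the wall frame of a small rectangular building: four walls, each 2830 mm tall and 149 mm thick, enclosing a footprint 3160 mm (x) by 4080 mm (y) outside-to-outside, with no floor or roof. The front and back walls (the −y and +y sides) span the full width; the two side walls fit between them.

C is an open bookshelf. Two side panels, each 27 mm thick, 388 mm deep and 630 mm tall, stand 636 mm apart (outside-to-outside). Between them sit 3 shelves, each 31 mm thick and 388 mm deep, spanning the full gap between the sides. The bottom shelf rests on the floor (its underside at z = 0) and the clear gap between one shelf's top and the next shelf's underside is 224 mm.

The house frame is on the floor beside the table on its +y side. The bookshelf is on top of the table.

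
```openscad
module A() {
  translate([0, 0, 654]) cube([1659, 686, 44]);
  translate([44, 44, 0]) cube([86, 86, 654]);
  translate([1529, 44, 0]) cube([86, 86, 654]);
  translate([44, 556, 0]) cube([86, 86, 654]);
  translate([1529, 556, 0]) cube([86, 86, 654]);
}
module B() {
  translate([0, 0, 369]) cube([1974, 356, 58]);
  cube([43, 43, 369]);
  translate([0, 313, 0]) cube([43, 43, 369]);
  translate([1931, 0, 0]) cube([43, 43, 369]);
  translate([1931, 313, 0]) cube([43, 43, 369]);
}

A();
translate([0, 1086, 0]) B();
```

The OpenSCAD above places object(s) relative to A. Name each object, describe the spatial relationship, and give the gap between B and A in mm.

The bench's nearest face is 400 mm from the table's +y face.

A is a table. B is a bench. The bench is on the floor beside the table on its +y side. The gap between the bench and the table is 400 mm.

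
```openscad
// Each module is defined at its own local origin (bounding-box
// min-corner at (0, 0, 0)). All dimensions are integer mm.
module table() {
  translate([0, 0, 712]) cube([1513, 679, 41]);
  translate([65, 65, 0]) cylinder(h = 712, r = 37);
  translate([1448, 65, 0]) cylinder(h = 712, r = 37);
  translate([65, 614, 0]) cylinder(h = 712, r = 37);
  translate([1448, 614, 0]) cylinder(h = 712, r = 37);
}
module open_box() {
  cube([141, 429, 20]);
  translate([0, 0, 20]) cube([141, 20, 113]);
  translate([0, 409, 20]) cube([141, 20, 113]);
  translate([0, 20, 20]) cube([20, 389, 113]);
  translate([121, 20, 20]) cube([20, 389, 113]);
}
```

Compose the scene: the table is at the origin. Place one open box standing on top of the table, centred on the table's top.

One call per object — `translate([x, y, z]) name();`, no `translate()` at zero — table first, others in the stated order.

table();
translate([686, 125, 753]) open_box();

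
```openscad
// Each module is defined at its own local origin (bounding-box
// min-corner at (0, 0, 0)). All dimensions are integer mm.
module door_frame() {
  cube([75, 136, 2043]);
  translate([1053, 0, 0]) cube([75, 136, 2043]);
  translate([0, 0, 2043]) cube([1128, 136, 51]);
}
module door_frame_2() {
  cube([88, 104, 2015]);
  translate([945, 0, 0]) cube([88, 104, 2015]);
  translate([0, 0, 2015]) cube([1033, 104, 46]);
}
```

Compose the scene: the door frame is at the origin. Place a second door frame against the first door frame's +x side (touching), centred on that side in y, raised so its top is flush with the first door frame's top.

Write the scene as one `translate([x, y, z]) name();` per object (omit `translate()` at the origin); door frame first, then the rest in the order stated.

door_frame();
translate([1128, 16, 33]) door_frame_2();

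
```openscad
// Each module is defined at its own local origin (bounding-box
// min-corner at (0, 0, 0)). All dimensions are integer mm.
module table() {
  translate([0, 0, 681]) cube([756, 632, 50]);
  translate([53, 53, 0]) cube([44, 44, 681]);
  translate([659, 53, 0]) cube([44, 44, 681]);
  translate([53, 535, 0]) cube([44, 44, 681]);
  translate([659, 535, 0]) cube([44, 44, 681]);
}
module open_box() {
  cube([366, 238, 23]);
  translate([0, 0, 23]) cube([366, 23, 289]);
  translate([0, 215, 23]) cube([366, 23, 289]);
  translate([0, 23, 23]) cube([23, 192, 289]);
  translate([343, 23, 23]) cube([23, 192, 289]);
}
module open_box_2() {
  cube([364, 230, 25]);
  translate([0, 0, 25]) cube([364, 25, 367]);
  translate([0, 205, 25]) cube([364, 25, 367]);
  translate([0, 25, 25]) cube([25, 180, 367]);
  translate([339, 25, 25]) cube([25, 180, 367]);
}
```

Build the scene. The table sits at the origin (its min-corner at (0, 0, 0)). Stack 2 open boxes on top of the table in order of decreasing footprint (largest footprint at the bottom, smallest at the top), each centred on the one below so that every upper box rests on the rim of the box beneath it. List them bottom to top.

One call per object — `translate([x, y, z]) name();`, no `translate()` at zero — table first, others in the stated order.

table();
translate([195, 197, 731]) open_box();
translate([196, 201, 1043]) open_box_2();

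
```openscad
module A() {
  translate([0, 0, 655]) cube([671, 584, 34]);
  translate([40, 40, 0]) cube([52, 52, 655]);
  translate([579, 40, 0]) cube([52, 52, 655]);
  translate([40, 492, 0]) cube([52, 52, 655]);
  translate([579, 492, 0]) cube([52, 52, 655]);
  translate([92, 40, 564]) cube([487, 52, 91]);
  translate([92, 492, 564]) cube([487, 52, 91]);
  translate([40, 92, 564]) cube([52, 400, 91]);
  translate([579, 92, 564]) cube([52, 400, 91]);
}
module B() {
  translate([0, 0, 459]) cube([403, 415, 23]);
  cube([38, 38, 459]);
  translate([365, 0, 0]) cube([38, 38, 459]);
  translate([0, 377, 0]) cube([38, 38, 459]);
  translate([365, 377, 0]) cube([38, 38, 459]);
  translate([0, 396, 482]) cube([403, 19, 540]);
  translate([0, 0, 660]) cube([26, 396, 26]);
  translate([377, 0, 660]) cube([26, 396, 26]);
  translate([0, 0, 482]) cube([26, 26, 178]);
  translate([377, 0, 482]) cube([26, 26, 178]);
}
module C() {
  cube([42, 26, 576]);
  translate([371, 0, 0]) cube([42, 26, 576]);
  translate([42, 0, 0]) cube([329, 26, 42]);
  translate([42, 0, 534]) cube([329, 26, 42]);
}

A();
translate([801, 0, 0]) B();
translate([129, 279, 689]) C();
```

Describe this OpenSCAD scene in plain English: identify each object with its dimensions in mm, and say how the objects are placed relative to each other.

A is a rectangular dining table. The top is 671×584×34 mm with its upper surface at z = 689 mm. It stands on four 52×52 mm square legs, each inset 40 mm from the nearest pair of top edges, running from the floor to the underside of the top. Four apron rails, 52 mm thick and 91 mm tall, run between adjacent legs with their top edges flush with the underside of the top and their outer faces flush with the legs' outer faces.

B is a chair. The seat is a 403×415×23 mm slab with its top at z = 482 mm, on four 38×38 mm corner legs (flush with the seat edges, standing on z = 0). A flat backrest 19 mm thick, 540 mm tall, spans the full seat width and rises from the seat top along its +y edge, rear face flush with the rear of the seat. Two armrests of 26×26 mm section run along each side from the seat's front edge to the front of the backrest, top faces 204 mm above the seat top and outer faces flush with the seat's x-edges; a 26×26 mm post under the front of each armrest stands on the seat at the front corner.

C is a rectangular picture frame lying in the x–z plane (depth along y). The opening is 329 mm wide (x) by 492 mm tall (z), surrounded by a border 42 mm wide on all four sides. The frame is 26 mm deep and is made of two full-height vertical stiles with two horizontal rails fitted between them.

The chair is on the floor beside the table on its +x side. The picture frame is on top of the table, centred.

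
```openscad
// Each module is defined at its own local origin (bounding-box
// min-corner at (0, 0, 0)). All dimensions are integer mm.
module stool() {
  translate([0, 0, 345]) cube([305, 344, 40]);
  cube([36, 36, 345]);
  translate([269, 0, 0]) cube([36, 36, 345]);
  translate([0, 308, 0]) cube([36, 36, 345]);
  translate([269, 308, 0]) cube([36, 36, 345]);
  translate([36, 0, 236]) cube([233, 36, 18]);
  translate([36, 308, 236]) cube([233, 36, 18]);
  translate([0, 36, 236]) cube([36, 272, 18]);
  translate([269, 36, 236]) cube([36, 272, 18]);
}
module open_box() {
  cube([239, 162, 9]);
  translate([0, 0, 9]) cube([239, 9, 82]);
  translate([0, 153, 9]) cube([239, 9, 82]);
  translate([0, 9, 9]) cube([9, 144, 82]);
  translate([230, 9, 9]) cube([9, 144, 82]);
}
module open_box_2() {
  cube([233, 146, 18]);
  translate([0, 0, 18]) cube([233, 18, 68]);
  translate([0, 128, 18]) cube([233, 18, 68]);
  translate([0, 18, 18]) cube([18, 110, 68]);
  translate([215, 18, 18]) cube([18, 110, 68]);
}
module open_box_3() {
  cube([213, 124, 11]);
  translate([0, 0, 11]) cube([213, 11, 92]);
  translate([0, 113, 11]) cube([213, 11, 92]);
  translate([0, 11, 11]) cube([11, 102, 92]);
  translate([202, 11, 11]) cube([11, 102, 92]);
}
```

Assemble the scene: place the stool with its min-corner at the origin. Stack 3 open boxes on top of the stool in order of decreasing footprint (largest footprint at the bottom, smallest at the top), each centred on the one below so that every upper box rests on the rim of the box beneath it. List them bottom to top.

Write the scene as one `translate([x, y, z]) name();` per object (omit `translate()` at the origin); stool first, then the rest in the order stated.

stool();
translate([33, 91, 385]) open_box();
translate([36, 99, 476]) open_box_2();
translate([46, 110, 562]) open_box_3();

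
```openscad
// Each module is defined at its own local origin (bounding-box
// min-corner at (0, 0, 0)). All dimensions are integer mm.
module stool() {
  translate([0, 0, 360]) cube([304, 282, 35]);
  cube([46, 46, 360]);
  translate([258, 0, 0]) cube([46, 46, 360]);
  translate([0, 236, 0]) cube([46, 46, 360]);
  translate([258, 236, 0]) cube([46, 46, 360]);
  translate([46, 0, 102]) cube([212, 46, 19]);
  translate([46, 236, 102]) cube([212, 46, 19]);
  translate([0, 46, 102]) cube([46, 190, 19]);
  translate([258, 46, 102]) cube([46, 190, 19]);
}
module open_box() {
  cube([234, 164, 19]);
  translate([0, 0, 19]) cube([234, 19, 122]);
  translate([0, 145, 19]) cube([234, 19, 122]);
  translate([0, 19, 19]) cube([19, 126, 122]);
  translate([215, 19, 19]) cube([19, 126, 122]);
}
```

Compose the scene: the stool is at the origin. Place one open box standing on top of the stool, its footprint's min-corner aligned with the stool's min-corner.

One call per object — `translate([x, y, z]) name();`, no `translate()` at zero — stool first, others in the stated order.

stool();
translate([0, 0, 395]) open_box();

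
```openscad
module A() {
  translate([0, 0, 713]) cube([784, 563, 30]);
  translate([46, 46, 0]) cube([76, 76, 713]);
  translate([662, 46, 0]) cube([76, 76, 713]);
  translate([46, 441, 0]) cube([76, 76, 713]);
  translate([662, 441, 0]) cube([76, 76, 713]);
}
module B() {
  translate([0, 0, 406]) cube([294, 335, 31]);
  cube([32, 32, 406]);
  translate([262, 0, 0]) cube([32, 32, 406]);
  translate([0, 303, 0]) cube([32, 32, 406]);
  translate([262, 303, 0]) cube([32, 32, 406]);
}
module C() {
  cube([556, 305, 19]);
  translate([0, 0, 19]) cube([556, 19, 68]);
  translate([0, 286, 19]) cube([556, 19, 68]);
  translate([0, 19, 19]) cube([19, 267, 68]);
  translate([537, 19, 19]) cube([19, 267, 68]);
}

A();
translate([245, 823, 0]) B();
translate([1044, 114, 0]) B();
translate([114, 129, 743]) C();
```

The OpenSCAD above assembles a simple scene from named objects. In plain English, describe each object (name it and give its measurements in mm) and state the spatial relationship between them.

A is a table with a 784×563 mm rectangular top, 30 mm thick, top surface at z = 743 mm, supported by four 76×76 mm square legs, each inset 46 mm from the nearest pair of top edges, running from the floor.

B is a four-legged stool. The seat is 294×335 mm, 31 mm thick, top at z = 437 mm. It stands on four square legs, each 32×32 mm in cross-section, from z = 0 to the seat underside, each flush with a corner of the seat.

C is an open storage box with external size 556×305×87 mm and wall thickness 19 mm (the base is also 19 mm thick). The base covers the whole footprint; the four walls stand on the base, with the y-facing walls full-width and the x-facing walls fitting between their inner faces.

Two stools sit around the table at the +y, +x sides. The open box is on top of the table, centred.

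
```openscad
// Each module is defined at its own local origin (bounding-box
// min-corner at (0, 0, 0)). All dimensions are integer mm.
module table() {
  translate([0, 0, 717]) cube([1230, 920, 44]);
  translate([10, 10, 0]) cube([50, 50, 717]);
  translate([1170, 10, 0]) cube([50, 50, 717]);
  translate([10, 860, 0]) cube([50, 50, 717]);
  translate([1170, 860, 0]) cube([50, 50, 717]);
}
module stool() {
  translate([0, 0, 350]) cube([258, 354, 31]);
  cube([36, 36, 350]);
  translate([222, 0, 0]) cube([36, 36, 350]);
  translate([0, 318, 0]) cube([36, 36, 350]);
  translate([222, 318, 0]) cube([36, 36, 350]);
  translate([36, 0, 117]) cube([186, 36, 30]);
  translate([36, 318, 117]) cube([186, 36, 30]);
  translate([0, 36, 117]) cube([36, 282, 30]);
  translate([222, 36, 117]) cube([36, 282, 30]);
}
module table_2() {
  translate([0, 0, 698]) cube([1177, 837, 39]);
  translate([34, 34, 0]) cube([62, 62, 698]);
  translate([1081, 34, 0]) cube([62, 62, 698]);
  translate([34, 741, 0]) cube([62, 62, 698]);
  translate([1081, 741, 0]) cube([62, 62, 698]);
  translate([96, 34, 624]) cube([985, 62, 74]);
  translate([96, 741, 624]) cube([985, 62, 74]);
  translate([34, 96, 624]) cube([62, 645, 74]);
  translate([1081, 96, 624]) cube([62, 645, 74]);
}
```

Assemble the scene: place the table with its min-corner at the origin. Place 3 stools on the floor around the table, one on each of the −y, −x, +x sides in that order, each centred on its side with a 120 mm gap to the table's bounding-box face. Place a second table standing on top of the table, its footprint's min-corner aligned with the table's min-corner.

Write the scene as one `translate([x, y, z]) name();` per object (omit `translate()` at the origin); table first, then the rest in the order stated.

table();
translate([486, -474, 0]) stool();
translate([-378, 283, 0]) stool();
translate([1350, 283, 0]) stool();
translate([0, 0, 761]) table_2();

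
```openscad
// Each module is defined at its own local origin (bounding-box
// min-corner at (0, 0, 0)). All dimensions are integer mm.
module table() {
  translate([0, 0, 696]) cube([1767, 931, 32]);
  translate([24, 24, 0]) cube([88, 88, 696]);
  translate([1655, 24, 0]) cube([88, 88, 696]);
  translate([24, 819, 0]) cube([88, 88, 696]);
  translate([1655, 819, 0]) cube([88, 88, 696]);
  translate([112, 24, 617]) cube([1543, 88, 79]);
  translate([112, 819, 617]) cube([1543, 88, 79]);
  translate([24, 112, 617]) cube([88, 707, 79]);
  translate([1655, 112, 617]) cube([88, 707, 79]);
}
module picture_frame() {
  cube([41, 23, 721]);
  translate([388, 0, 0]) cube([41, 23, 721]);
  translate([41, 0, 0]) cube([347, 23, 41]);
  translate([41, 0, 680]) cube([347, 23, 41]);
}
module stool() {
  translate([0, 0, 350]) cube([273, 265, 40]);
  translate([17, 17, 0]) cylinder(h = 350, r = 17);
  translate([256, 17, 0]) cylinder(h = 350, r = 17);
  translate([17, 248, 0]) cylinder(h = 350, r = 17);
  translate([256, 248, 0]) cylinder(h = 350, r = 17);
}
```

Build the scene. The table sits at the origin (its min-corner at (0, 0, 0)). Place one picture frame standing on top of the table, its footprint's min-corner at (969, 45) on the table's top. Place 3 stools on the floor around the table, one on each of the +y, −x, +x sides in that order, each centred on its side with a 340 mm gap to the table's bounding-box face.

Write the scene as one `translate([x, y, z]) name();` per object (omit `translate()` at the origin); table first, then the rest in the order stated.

table();
translate([969, 45, 728]) picture_frame();
translate([747, 1271, 0]) stool();
translate([-613, 333, 0]) stool();
translate([2107, 333, 0]) stool();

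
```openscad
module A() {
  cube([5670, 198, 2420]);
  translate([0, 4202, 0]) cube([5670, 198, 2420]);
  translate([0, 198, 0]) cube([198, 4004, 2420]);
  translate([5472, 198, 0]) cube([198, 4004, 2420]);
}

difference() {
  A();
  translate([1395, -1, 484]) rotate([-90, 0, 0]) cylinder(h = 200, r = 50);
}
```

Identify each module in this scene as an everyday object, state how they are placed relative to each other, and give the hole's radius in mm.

A is a house frame. The house frame has a circular hole through its front wall. The hole's radius is 50 mm.

The subtracted cylinder has r = 50 mm.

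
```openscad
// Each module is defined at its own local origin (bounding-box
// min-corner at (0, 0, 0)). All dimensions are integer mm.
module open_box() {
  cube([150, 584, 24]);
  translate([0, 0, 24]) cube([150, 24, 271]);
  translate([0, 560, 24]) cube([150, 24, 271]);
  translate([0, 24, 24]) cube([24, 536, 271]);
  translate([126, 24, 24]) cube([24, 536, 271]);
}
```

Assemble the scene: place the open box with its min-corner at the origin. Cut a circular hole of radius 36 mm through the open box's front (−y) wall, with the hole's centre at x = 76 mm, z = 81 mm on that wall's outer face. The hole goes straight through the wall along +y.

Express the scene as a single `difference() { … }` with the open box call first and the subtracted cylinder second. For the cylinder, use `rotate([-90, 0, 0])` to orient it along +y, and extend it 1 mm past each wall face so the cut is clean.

difference() {
  open_box();
  translate([76, -1, 81]) rotate([-90, 0, 0]) cylinder(h = 26, r = 36);
}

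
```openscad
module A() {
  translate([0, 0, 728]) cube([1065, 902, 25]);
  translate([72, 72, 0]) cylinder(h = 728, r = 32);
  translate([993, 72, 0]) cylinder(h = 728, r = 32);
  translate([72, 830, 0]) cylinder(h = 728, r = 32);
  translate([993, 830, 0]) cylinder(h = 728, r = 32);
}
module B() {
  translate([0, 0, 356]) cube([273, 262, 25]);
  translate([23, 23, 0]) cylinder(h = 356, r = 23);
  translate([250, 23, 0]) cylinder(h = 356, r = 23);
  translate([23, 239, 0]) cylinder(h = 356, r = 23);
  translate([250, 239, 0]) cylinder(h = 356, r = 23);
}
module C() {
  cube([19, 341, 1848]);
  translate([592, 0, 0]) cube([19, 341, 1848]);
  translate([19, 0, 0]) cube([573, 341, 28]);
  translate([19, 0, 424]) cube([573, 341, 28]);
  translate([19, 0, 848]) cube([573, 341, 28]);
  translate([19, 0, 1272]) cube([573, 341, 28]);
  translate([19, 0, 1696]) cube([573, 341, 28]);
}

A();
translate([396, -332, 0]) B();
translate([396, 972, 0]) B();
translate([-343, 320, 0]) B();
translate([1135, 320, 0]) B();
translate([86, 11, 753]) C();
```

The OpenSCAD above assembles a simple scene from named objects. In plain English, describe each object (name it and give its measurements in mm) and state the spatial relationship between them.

A is a rectangular dining table. The top is 1065×902×25 mm with its upper surface at z = 753 mm. It stands on four round legs of 64 mm diameter, each leg's bounding box inset 40 mm from the nearest pair of top edges, running from the floor to the underside of the top.

B is a simple wooden stool: a rectangular seat 273 mm (x) by 262 mm (y), 25 mm thick, top face at z = 381 mm, on four round legs, each 46 mm in diameter. The legs rest on z = 0, each leg's axis is inset half a diameter from the nearest pair of seat edges (so the leg's bounding box is flush with the corner).

C is a bookshelf 611 mm wide overall, 341 mm deep and 1848 mm tall. The two sides are 19 mm thick vertical panels. 5 horizontal shelves of 28 mm thickness span between the inner faces of the sides; the lowest shelf sits on the floor and shelves are stacked with a clear vertical gap of 396 mm between each pair.

Four stools sit around the table at the −y, +y, −x, +x sides. The bookshelf is on top of the table.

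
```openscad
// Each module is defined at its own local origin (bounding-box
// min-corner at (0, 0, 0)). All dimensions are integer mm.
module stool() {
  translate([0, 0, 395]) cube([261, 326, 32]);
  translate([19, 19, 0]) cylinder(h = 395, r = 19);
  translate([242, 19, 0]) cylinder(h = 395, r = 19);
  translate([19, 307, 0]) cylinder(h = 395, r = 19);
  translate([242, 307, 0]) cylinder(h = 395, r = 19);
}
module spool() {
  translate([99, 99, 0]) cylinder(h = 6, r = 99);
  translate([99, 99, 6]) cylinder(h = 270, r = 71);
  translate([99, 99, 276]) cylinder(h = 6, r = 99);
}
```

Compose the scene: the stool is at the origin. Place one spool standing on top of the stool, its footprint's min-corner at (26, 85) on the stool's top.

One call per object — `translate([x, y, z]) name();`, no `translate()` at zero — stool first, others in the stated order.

stool();
translate([26, 85, 427]) spool();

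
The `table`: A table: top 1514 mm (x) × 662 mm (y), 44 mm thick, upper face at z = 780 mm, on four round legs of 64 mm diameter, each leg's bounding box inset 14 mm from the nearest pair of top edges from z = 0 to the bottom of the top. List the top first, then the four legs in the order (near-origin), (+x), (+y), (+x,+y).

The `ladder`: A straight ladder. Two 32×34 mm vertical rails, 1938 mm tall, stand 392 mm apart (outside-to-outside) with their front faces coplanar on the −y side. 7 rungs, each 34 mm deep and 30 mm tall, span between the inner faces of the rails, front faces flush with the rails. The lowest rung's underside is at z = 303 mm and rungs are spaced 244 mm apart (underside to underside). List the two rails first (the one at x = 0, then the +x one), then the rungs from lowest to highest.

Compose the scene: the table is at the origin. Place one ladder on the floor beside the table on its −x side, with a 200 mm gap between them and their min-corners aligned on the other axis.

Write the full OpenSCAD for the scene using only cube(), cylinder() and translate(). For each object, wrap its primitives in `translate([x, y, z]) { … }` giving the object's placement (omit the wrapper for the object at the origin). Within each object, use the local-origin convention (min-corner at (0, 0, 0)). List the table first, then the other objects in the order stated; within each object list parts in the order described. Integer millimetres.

translate([0, 0, 736]) cube([1514, 662, 44]);
translate([46, 46, 0]) cylinder(h = 736, r = 32);
translate([1468, 46, 0]) cylinder(h = 736, r = 32);
translate([46, 616, 0]) cylinder(h = 736, r = 32);
translate([1468, 616, 0]) cylinder(h = 736, r = 32);
translate([-592, 0, 0]) {
  cube([32, 34, 1938]);
  translate([360, 0, 0]) cube([32, 34, 1938]);
  translate([32, 0, 303]) cube([328, 34, 30]);
  translate([32, 0, 547]) cube([328, 34, 30]);
  translate([32, 0, 791]) cube([328, 34, 30]);
  translate([32, 0, 1035]) cube([328, 34, 30]);
  translate([32, 0, 1279]) cube([328, 34, 30]);
  translate([32, 0, 1523]) cube([328, 34, 30]);
  translate([32, 0, 1767]) cube([328, 34, 30]);
}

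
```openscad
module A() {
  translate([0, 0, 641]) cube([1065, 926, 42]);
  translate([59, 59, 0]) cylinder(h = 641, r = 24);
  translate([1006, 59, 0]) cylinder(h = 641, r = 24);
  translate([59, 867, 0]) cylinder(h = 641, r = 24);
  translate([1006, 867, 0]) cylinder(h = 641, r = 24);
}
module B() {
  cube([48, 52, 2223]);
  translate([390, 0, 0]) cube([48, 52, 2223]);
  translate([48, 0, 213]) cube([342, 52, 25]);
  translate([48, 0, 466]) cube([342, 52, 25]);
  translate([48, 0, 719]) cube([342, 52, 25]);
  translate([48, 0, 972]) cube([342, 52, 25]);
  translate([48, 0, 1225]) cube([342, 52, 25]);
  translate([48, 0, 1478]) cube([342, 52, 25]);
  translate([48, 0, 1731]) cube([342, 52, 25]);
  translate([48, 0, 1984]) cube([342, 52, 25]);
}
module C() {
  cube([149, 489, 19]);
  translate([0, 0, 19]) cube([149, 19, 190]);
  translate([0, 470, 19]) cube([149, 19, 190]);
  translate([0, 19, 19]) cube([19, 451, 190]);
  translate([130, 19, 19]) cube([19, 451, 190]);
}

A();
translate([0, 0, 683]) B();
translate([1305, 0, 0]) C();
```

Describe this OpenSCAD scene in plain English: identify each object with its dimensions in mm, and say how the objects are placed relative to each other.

A is a table with a 1065×926 mm rectangular top, 42 mm thick, top surface at z = 683 mm, supported by four round legs of 48 mm diameter, each leg's bounding box inset 35 mm from the nearest pair of top edges, running from the floor.

B is a wooden ladder with two side rails of 48×52 mm section and 2223 mm height, set 438 mm apart overall. Between them run 8 rectangular rungs (52 mm deep, 25 mm thick), front faces flush with the rails' −y face. The bottom of the first rung is 213 mm above the floor and each subsequent rung is 253 mm higher than the one below.

C is an open storage box with external size 149×489×209 mm and wall thickness 19 mm (the base is also 19 mm thick). The base covers the whole footprint; the four walls stand on the base, with the y-facing walls full-width and the x-facing walls fitting between their inner faces.

The ladder is on top of the table. The open box is on the floor beside the table on its +x side.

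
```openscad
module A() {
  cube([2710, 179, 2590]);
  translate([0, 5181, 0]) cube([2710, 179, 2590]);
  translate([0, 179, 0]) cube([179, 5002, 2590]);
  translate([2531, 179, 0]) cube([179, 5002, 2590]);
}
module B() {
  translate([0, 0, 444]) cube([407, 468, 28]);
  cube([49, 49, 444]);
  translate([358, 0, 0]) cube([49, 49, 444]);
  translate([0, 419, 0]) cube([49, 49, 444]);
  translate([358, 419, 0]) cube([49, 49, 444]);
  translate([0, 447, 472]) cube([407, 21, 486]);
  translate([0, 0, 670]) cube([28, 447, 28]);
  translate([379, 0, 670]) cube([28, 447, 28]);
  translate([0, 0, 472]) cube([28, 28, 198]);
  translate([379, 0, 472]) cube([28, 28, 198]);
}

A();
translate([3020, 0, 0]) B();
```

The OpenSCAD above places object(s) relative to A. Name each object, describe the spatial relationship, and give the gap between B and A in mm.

A is a house frame. B is a chair. The chair is on the floor beside the house frame on its +x side. The gap between the chair and the house frame is 310 mm.

The chair's nearest face is 310 mm from the house frame's +x face.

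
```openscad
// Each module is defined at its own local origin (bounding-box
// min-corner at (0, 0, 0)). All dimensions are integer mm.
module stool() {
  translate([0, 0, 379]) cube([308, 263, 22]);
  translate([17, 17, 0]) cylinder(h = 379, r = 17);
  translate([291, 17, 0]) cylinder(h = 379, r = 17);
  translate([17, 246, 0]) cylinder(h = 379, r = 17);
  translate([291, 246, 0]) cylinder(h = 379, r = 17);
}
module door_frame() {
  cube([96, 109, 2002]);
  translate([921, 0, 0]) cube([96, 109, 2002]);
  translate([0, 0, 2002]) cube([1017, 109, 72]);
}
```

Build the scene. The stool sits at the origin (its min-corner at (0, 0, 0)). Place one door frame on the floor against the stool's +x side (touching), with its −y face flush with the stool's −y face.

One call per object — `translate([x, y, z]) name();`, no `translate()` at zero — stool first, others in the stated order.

stool();
translate([308, 0, 0]) door_frame();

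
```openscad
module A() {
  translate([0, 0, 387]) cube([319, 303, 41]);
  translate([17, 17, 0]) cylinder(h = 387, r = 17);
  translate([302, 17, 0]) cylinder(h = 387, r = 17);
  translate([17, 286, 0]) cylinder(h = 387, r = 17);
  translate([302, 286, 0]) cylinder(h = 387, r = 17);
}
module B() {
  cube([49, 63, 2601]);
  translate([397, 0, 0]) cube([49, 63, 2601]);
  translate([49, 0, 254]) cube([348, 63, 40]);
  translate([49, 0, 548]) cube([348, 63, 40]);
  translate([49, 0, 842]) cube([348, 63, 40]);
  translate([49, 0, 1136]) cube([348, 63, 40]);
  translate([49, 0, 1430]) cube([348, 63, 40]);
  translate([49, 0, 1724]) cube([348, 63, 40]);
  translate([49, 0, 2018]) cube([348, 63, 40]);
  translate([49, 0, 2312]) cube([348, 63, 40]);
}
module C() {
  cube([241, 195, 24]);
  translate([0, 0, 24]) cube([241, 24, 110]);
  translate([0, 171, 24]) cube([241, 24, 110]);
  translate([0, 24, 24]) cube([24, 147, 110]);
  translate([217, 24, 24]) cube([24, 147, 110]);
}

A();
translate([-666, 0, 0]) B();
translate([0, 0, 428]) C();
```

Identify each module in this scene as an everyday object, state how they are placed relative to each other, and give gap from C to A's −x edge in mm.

The open box's min-x is at 0; the stool's min-x is 0; gap = 0 mm.

A is a stool. B is a ladder. C is an open box. The ladder is on the floor beside the stool on its −x side. The open box is on top of the stool. The gap from the open box to the stool's −x edge is 0 mm.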